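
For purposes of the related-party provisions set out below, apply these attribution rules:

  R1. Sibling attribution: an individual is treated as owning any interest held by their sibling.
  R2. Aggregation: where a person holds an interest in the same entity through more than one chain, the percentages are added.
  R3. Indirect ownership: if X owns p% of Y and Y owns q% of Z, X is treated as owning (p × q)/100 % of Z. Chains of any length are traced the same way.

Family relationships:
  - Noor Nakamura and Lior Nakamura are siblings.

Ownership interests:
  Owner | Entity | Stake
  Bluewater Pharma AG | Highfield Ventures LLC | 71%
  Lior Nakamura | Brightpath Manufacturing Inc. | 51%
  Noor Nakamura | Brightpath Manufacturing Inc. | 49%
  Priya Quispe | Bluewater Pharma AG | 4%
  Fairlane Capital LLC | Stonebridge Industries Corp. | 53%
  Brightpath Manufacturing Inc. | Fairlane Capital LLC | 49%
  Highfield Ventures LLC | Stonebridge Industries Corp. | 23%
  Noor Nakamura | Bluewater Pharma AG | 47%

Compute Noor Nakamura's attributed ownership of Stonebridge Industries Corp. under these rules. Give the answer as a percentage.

33.6451%

By sibling attribution (R1), Noor Nakamura is treated as also owning Lior Nakamura's interest in Brightpath Manufacturing Inc, giving 49% + 51% = 100%.
Chain via Brightpath Manufacturing Inc. → Fairlane Capital LLC (R3): 100% × 49% × 53% = 25.97% of Stonebridge Industries Corp.
Chain via Bluewater Pharma AG → Highfield Ventures LLC (R3): 47% × 71% × 23% = 7.6751% of Stonebridge Industries Corp.
Aggregating (R2): 25.97% + 7.6751% = 33.6451%.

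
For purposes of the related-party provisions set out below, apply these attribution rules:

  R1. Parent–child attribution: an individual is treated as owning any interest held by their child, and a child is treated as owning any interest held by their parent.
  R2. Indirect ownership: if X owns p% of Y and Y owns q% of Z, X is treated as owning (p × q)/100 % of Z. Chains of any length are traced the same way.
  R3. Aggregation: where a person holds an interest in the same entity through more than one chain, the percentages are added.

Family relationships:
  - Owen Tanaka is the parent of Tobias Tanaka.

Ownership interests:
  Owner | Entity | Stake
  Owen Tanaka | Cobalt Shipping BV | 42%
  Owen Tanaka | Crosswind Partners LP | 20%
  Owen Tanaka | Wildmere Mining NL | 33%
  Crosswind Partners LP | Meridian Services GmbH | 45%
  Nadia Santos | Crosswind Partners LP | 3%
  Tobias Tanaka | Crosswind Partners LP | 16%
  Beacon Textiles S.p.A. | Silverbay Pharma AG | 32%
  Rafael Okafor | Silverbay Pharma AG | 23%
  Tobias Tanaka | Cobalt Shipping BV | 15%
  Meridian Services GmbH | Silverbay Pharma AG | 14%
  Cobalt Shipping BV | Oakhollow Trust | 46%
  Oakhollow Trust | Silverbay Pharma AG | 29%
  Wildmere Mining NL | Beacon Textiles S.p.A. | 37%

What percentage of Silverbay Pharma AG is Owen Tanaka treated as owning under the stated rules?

13.779%

By parent–child attribution (R1), Owen Tanaka is treated as also owning Tobias Tanaka's interest in Crosswind Partners LP, giving 20% + 16% = 36%.
By parent–child attribution (R1), Owen Tanaka is treated as also owning Tobias Tanaka's interest in Cobalt Shipping BV, giving 42% + 15% = 57%.
Chain via Wildmere Mining NL → Beacon Textiles S.p.A. (R2): 33% × 37% × 32% = 3.9072% of Silverbay Pharma AG.
Chain via Crosswind Partners LP → Meridian Services GmbH (R2): 36% × 45% × 14% = 2.268% of Silverbay Pharma AG.
Chain via Cobalt Shipping BV → Oakhollow Trust (R2): 57% × 46% × 29% = 7.6038% of Silverbay Pharma AG.
Aggregating (R3): 3.9072% + 2.268% + 7.6038% = 13.779%.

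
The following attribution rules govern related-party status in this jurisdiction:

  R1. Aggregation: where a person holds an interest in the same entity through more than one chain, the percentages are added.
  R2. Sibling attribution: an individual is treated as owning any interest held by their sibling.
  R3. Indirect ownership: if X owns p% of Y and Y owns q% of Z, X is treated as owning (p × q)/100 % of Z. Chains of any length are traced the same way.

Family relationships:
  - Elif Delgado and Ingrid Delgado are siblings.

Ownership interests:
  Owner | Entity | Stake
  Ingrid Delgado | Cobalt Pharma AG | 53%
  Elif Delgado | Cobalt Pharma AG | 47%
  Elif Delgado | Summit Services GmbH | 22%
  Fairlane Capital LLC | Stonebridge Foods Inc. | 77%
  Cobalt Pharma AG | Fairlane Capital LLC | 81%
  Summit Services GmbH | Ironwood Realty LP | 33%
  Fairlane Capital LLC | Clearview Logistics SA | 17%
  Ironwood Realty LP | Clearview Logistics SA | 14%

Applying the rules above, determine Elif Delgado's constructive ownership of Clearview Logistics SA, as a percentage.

By sibling attribution (R2), Elif Delgado is treated as also owning Ingrid Delgado's interest in Cobalt Pharma AG, giving 47% + 53% = 100%.
Chain via Summit Services GmbH → Ironwood Realty LP (R3): 22% × 33% × 14% = 1.0164% of Clearview Logistics SA.
Chain via Cobalt Pharma AG → Fairlane Capital LLC (R3): 100% × 81% × 17% = 13.77% of Clearview Logistics SA.
Aggregating (R1): 1.0164% + 13.77% = 14.7864%.

14.7864%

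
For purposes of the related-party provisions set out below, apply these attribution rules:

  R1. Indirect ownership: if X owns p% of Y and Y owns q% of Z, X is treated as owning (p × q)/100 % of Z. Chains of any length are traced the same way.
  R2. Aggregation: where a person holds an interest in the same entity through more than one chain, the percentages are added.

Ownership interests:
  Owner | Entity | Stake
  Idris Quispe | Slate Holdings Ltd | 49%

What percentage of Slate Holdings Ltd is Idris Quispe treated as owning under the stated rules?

49%

Direct interest in Slate Holdings Ltd: 49%.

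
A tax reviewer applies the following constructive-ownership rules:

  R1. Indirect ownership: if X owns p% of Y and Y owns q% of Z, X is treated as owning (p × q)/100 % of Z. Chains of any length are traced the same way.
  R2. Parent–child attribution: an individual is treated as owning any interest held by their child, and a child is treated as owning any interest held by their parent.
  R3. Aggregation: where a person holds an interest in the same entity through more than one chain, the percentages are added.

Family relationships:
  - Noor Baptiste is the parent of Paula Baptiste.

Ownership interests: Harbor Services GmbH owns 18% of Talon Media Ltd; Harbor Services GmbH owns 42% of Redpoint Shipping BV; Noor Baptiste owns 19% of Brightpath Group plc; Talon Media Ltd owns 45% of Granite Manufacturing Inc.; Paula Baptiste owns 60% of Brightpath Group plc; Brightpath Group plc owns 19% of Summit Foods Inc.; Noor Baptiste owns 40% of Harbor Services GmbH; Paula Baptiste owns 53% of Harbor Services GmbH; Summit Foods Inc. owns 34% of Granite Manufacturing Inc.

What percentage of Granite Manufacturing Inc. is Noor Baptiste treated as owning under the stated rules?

12.6364%

By parent–child attribution (R2), Noor Baptiste is treated as also owning Paula Baptiste's interest in Harbor Services GmbH, giving 40% + 53% = 93%.
By parent–child attribution (R2), Noor Baptiste is treated as also owning Paula Baptiste's interest in Brightpath Group plc, giving 19% + 60% = 79%.
Chain via Harbor Services GmbH → Talon Media Ltd (R1): 93% × 18% × 45% = 7.533% of Granite Manufacturing Inc.
Chain via Brightpath Group plc → Summit Foods Inc. (R1): 79% × 19% × 34% = 5.1034% of Granite Manufacturing Inc.
Aggregating (R3): 7.533% + 5.1034% = 12.6364%.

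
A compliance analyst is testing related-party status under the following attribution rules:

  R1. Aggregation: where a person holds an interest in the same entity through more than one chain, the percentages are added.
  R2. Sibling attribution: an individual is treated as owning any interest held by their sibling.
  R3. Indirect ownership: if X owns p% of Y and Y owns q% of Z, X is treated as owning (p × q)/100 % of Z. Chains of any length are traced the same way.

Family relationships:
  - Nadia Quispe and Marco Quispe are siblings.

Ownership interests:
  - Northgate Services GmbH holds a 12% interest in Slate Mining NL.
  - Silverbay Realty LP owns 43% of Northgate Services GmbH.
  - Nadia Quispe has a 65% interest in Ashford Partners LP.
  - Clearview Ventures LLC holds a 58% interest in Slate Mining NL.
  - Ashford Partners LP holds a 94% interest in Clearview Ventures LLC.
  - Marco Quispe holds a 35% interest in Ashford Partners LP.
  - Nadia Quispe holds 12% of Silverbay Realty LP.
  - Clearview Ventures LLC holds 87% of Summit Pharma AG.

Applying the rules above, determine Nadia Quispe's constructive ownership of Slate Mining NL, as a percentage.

55.1392%

By sibling attribution (R2), Nadia Quispe is treated as also owning Marco Quispe's interest in Ashford Partners LP, giving 65% + 35% = 100%.
Chain via Ashford Partners LP → Clearview Ventures LLC (R3): 100% × 94% × 58% = 54.52% of Slate Mining NL.
Chain via Silverbay Realty LP → Northgate Services GmbH (R3): 12% × 43% × 12% = 0.6192% of Slate Mining NL.
Aggregating (R1): 54.52% + 0.6192% = 55.1392%.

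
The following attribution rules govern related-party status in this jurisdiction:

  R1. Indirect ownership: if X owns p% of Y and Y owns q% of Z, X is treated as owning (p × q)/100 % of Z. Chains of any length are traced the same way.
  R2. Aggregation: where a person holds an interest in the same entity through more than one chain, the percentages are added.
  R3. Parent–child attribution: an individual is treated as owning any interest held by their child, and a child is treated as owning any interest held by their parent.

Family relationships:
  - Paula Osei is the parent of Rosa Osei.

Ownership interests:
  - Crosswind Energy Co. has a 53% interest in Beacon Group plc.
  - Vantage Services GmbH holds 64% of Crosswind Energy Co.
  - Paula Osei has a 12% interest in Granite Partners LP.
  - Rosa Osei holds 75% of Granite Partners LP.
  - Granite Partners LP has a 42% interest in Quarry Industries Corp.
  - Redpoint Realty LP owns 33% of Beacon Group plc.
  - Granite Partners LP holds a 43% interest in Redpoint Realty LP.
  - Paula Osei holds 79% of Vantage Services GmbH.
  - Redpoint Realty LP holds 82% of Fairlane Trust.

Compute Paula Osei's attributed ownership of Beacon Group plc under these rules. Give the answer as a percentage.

By parent–child attribution (R3), Paula Osei is treated as also owning Rosa Osei's interest in Granite Partners LP, giving 12% + 75% = 87%.
Chain via Granite Partners LP → Redpoint Realty LP (R1): 87% × 43% × 33% = 12.3453% of Beacon Group plc.
Chain via Vantage Services GmbH → Crosswind Energy Co. (R1): 79% × 64% × 53% = 26.7968% of Beacon Group plc.
Aggregating (R2): 12.3453% + 26.7968% = 39.1421%.

39.1421%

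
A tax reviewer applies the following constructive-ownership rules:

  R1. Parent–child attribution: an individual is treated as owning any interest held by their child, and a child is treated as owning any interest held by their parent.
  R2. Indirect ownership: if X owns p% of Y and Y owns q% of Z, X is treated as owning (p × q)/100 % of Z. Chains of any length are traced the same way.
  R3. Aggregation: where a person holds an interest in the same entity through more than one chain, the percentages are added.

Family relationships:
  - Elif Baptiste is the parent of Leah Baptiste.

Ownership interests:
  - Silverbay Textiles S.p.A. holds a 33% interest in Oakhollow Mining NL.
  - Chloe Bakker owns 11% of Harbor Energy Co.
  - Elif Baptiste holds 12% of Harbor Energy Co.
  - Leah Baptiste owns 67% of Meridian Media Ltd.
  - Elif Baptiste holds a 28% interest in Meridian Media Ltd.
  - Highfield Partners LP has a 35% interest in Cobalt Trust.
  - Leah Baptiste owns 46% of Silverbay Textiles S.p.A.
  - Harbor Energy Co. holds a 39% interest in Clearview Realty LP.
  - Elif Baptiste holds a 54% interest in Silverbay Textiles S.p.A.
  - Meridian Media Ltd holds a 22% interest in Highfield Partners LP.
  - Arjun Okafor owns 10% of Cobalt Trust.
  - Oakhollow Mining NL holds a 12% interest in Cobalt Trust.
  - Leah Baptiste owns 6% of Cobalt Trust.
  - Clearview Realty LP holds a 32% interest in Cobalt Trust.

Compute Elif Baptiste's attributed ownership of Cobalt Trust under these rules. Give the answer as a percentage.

18.7726%

By parent–child attribution (R1), Elif Baptiste is treated as also owning Leah Baptiste's interest in Meridian Media Ltd, giving 28% + 67% = 95%.
By parent–child attribution (R1), Elif Baptiste is treated as also owning Leah Baptiste's interest in Silverbay Textiles S.p.A, giving 54% + 46% = 100%.
By parent–child attribution (R1), Elif Baptiste is treated as owning Leah Baptiste's 6% interest in Cobalt Trust.
Chain via Harbor Energy Co. → Clearview Realty LP (R2): 12% × 39% × 32% = 1.4976% of Cobalt Trust.
Chain via Meridian Media Ltd → Highfield Partners LP (R2): 95% × 22% × 35% = 7.315% of Cobalt Trust.
Chain via Silverbay Textiles S.p.A. → Oakhollow Mining NL (R2): 100% × 33% × 12% = 3.96% of Cobalt Trust.
Direct interest in Cobalt Trust: 6%.
Aggregating (R3): 1.4976% + 7.315% + 3.96% + 6% = 18.7726%.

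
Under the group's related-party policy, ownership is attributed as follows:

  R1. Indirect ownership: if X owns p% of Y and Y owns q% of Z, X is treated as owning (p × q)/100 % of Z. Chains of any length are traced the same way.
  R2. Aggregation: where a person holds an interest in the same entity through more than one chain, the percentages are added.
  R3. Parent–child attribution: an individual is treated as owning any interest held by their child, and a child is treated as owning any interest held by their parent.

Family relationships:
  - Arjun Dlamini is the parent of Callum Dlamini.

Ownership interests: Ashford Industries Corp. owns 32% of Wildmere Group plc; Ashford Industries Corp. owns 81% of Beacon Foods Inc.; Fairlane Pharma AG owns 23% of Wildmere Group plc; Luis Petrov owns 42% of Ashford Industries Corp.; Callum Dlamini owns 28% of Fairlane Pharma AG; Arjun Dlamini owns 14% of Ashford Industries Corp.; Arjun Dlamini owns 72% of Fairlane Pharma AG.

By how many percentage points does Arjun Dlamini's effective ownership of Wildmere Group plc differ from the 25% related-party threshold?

By parent–child attribution (R3), Arjun Dlamini is treated as also owning Callum Dlamini's interest in Fairlane Pharma AG, giving 72% + 28% = 100%.
Chain via Ashford Industries Corp. (R1): 14% × 32% = 4.48% of Wildmere Group plc.
Chain via Fairlane Pharma AG (R1): 100% × 23% = 23% of Wildmere Group plc.
Aggregating (R2): 4.48% + 23% = 27.48%.
27.48% exceeds the 25% threshold by 2.48 percentage points.

2.48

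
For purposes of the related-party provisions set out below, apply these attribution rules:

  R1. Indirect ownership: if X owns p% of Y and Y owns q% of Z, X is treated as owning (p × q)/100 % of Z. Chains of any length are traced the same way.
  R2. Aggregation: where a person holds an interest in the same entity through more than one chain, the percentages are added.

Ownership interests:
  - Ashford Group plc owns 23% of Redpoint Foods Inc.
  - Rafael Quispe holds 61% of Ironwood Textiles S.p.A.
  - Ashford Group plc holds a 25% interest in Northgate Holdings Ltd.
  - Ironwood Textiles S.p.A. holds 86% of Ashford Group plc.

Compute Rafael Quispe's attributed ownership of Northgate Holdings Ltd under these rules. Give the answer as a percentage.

13.115%

Chain via Ironwood Textiles S.p.A. → Ashford Group plc (R1): 61% × 86% × 25% = 13.115% of Northgate Holdings Ltd.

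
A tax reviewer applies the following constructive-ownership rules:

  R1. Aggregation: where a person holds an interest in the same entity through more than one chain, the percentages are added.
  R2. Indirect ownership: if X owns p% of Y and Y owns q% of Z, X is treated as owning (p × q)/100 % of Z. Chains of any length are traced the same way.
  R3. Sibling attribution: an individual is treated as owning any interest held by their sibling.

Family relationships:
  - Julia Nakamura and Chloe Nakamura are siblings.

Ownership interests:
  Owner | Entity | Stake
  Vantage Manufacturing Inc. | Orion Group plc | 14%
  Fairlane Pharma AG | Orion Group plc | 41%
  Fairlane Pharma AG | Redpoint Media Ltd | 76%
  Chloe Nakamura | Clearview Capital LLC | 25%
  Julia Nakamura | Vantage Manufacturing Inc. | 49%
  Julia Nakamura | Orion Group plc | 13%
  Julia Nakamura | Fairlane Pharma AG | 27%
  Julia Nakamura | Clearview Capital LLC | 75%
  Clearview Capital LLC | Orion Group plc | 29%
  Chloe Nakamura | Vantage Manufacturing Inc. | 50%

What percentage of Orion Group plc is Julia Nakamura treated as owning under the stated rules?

66.93%

By sibling attribution (R3), Julia Nakamura is treated as also owning Chloe Nakamura's interest in Clearview Capital LLC, giving 75% + 25% = 100%.
By sibling attribution (R3), Julia Nakamura is treated as also owning Chloe Nakamura's interest in Vantage Manufacturing Inc, giving 49% + 50% = 99%.
Chain via Fairlane Pharma AG (R2): 27% × 41% = 11.07% of Orion Group plc.
Chain via Clearview Capital LLC (R2): 100% × 29% = 29% of Orion Group plc.
Chain via Vantage Manufacturing Inc. (R2): 99% × 14% = 13.86% of Orion Group plc.
Direct interest in Orion Group plc: 13%.
Aggregating (R1): 11.07% + 29% + 13.86% + 13% = 66.93%.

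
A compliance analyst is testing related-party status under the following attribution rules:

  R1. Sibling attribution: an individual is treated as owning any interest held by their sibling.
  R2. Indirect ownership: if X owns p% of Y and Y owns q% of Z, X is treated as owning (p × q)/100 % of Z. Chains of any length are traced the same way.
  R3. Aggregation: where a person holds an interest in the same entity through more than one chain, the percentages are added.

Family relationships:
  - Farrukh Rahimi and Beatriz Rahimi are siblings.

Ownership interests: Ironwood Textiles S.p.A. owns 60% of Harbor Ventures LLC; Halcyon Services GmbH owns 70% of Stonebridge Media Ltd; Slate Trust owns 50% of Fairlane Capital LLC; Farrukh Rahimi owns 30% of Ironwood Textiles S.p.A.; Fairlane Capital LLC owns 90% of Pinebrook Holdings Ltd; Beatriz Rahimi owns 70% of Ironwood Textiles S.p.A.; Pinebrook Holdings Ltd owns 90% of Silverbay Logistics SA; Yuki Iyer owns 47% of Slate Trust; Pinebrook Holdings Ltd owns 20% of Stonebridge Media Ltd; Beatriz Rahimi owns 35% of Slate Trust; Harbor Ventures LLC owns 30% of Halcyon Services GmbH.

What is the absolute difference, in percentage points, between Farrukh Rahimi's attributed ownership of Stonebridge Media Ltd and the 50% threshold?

34.25

By sibling attribution (R1), Farrukh Rahimi is treated as also owning Beatriz Rahimi's interest in Ironwood Textiles S.p.A, giving 30% + 70% = 100%.
By sibling attribution (R1), Farrukh Rahimi is treated as owning Beatriz Rahimi's 35% interest in Slate Trust.
Chain via Ironwood Textiles S.p.A. → Harbor Ventures LLC → Halcyon Services GmbH (R2): 100% × 60% × 30% × 70% = 12.6% of Stonebridge Media Ltd.
Chain via Slate Trust → Fairlane Capital LLC → Pinebrook Holdings Ltd (R2): 35% × 50% × 90% × 20% = 3.15% of Stonebridge Media Ltd.
Aggregating (R3): 12.6% + 3.15% = 15.75%.
15.75% falls short of the 50% threshold by 34.25 percentage points.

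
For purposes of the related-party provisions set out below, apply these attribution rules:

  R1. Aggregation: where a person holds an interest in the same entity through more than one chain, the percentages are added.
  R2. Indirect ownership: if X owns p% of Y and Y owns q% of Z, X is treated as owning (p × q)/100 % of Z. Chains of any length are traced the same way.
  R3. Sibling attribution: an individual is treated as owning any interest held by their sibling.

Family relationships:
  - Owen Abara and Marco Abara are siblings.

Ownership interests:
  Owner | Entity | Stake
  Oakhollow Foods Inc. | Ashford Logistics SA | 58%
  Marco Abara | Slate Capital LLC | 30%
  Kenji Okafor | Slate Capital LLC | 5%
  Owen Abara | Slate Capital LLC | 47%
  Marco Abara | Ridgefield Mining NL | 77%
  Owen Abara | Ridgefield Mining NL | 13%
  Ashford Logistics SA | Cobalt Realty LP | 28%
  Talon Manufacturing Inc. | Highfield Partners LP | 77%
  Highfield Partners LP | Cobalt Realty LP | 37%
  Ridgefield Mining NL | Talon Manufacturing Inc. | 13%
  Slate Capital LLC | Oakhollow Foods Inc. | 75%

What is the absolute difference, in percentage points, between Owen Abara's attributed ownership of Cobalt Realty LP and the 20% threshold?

By sibling attribution (R3), Owen Abara is treated as also owning Marco Abara's interest in Slate Capital LLC, giving 47% + 30% = 77%.
By sibling attribution (R3), Owen Abara is treated as also owning Marco Abara's interest in Ridgefield Mining NL, giving 13% + 77% = 90%.
Chain via Slate Capital LLC → Oakhollow Foods Inc. → Ashford Logistics SA (R2): 77% × 75% × 58% × 28% = 9.3786% of Cobalt Realty LP.
Chain via Ridgefield Mining NL → Talon Manufacturing Inc. → Highfield Partners LP (R2): 90% × 13% × 77% × 37% = 3.33333% of Cobalt Realty LP.
Aggregating (R1): 9.3786% + 3.33333% = 12.71193%.
12.71193% falls short of the 20% threshold by 7.28807 percentage points.

7.28807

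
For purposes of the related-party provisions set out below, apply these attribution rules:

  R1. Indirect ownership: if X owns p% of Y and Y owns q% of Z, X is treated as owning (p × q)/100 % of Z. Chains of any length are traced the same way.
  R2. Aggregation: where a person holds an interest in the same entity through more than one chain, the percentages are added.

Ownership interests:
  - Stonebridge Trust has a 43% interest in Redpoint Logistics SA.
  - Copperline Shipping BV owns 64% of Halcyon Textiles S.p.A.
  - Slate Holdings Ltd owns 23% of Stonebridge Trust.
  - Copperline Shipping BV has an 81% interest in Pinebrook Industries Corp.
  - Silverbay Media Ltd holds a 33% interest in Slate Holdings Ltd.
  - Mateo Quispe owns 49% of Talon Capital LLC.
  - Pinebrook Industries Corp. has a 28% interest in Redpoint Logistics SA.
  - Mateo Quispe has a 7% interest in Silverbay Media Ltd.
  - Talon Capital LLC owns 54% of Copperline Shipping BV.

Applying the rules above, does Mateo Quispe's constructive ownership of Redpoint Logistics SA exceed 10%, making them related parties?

Chain via Talon Capital LLC → Copperline Shipping BV → Pinebrook Industries Corp. (R1): 49% × 54% × 81% × 28% = 6.001128% of Redpoint Logistics SA.
Chain via Silverbay Media Ltd → Slate Holdings Ltd → Stonebridge Trust (R1): 7% × 33% × 23% × 43% = 0.228459% of Redpoint Logistics SA.
Aggregating (R2): 6.001128% + 0.228459% = 6.229587%.
6.229587% does not exceed the 10% threshold, so Mateo is not a related party to Redpoint Logistics SA.

No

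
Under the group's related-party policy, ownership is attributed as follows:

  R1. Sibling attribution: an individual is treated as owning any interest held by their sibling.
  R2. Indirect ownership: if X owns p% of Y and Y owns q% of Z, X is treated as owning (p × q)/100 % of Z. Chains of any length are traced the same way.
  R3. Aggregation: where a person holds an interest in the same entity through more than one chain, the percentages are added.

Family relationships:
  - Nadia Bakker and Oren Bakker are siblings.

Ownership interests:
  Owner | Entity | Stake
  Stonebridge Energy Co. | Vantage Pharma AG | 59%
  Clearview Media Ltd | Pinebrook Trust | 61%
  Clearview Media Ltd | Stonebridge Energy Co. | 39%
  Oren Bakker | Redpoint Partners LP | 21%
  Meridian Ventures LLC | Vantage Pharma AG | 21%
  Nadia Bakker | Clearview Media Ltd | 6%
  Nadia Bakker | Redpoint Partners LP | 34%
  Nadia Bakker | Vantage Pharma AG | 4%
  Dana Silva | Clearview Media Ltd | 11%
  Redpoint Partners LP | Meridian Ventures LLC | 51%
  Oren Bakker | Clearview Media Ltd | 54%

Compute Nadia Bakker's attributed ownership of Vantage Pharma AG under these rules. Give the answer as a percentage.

23.6965%

By sibling attribution (R1), Nadia Bakker is treated as also owning Oren Bakker's interest in Redpoint Partners LP, giving 34% + 21% = 55%.
By sibling attribution (R1), Nadia Bakker is treated as also owning Oren Bakker's interest in Clearview Media Ltd, giving 6% + 54% = 60%.
Chain via Redpoint Partners LP → Meridian Ventures LLC (R2): 55% × 51% × 21% = 5.8905% of Vantage Pharma AG.
Chain via Clearview Media Ltd → Stonebridge Energy Co. (R2): 60% × 39% × 59% = 13.806% of Vantage Pharma AG.
Direct interest in Vantage Pharma AG: 4%.
Aggregating (R3): 5.8905% + 13.806% + 4% = 23.6965%.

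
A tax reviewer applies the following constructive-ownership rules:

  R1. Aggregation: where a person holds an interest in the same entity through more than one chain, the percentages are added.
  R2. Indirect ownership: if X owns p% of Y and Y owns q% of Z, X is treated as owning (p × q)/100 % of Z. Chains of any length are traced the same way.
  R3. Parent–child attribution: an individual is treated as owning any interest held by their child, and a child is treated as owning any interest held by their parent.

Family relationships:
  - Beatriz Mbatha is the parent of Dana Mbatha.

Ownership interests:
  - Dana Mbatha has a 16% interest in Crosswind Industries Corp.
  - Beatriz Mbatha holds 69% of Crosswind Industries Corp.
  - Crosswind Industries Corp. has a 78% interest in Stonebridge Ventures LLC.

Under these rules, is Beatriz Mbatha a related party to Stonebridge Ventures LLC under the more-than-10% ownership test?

Yes

By parent–child attribution (R3), Beatriz Mbatha is treated as also owning Dana Mbatha's interest in Crosswind Industries Corp, giving 69% + 16% = 85%.
Chain via Crosswind Industries Corp. (R2): 85% × 78% = 66.3% of Stonebridge Ventures LLC.
66.3% exceeds the 10% threshold, so Beatriz is a related party to Stonebridge Ventures LLC.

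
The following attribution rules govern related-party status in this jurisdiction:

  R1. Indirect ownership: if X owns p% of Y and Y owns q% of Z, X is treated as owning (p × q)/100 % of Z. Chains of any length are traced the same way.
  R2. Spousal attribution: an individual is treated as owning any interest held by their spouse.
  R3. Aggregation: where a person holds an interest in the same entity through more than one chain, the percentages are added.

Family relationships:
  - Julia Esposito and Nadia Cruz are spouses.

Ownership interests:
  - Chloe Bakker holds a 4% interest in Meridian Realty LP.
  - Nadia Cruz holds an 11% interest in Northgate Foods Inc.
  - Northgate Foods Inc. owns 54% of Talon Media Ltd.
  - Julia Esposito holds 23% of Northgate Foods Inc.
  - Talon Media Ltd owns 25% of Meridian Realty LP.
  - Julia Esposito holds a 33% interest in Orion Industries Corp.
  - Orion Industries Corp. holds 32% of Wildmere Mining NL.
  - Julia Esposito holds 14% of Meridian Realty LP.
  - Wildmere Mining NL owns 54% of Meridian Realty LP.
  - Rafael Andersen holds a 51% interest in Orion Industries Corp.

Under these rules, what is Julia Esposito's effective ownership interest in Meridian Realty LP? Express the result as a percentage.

By spousal attribution (R2), Julia Esposito is treated as also owning Nadia Cruz's interest in Northgate Foods Inc, giving 23% + 11% = 34%.
Chain via Orion Industries Corp. → Wildmere Mining NL (R1): 33% × 32% × 54% = 5.7024% of Meridian Realty LP.
Chain via Northgate Foods Inc. → Talon Media Ltd (R1): 34% × 54% × 25% = 4.59% of Meridian Realty LP.
Direct interest in Meridian Realty LP: 14%.
Aggregating (R3): 5.7024% + 4.59% + 14% = 24.2924%.

24.2924%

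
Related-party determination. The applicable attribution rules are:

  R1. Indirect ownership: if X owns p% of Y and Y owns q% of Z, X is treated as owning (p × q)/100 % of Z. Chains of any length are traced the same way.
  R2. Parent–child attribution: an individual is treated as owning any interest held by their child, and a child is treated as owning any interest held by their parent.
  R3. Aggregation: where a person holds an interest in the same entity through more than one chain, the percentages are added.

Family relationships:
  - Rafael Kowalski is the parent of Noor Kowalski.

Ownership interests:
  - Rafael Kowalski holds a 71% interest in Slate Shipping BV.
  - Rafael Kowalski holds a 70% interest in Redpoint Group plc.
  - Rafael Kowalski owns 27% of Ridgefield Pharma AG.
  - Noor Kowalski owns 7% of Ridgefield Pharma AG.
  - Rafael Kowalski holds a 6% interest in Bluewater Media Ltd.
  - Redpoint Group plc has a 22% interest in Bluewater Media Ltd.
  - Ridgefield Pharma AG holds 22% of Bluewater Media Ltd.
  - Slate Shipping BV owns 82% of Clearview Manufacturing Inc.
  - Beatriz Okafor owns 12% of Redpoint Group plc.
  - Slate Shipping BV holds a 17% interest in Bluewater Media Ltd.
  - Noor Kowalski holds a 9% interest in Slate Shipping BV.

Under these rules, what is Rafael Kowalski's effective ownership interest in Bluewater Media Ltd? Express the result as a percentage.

By parent–child attribution (R2), Rafael Kowalski is treated as also owning Noor Kowalski's interest in Ridgefield Pharma AG, giving 27% + 7% = 34%.
By parent–child attribution (R2), Rafael Kowalski is treated as also owning Noor Kowalski's interest in Slate Shipping BV, giving 71% + 9% = 80%.
Chain via Ridgefield Pharma AG (R1): 34% × 22% = 7.48% of Bluewater Media Ltd.
Chain via Redpoint Group plc (R1): 70% × 22% = 15.4% of Bluewater Media Ltd.
Chain via Slate Shipping BV (R1): 80% × 17% = 13.6% of Bluewater Media Ltd.
Direct interest in Bluewater Media Ltd: 6%.
Aggregating (R3): 7.48% + 15.4% + 13.6% + 6% = 42.48%.

42.48%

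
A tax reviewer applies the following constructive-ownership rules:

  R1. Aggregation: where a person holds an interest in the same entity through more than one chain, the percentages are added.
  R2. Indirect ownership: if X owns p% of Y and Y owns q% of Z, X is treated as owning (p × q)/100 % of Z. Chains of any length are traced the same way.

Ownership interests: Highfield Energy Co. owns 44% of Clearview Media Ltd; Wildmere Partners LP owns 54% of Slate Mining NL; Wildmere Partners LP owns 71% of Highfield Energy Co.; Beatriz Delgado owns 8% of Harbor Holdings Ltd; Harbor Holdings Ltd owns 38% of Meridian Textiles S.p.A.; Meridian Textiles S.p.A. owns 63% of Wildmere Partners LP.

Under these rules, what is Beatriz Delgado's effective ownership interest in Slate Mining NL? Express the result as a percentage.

1.034208%

Chain via Harbor Holdings Ltd → Meridian Textiles S.p.A. → Wildmere Partners LP (R2): 8% × 38% × 63% × 54% = 1.034208% of Slate Mining NL.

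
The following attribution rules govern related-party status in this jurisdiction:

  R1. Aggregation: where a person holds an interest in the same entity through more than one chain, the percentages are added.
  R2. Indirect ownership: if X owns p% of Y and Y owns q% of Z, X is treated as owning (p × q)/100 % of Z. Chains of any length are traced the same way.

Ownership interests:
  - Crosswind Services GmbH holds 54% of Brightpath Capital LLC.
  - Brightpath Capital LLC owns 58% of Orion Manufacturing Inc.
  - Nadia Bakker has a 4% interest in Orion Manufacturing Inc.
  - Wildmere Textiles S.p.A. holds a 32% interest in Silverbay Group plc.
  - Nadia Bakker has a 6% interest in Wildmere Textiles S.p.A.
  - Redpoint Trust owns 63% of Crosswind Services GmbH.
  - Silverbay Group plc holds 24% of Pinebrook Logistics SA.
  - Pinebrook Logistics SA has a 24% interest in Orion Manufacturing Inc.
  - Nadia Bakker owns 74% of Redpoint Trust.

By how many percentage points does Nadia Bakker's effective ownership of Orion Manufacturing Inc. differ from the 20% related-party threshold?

Chain via Redpoint Trust → Crosswind Services GmbH → Brightpath Capital LLC (R2): 74% × 63% × 54% × 58% = 14.601384% of Orion Manufacturing Inc.
Chain via Wildmere Textiles S.p.A. → Silverbay Group plc → Pinebrook Logistics SA (R2): 6% × 32% × 24% × 24% = 0.110592% of Orion Manufacturing Inc.
Direct interest in Orion Manufacturing Inc: 4%.
Aggregating (R1): 14.601384% + 0.110592% + 4% = 18.711976%.
18.711976% falls short of the 20% threshold by 1.288024 percentage points.

1.288024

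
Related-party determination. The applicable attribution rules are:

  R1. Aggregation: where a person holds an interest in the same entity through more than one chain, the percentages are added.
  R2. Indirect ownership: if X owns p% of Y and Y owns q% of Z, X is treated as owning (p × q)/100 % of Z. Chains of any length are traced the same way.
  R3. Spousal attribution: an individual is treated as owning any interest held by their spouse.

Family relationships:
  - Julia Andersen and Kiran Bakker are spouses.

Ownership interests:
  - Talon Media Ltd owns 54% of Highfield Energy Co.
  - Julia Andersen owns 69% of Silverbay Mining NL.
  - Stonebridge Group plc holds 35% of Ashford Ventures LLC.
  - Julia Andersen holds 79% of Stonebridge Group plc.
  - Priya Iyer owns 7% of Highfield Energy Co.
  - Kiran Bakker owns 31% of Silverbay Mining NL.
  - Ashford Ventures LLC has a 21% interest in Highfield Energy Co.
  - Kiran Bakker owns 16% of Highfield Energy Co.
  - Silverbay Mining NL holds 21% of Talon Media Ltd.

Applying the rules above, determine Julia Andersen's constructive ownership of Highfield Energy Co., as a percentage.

By spousal attribution (R3), Julia Andersen is treated as also owning Kiran Bakker's interest in Silverbay Mining NL, giving 69% + 31% = 100%.
By spousal attribution (R3), Julia Andersen is treated as owning Kiran Bakker's 16% interest in Highfield Energy Co.
Chain via Silverbay Mining NL → Talon Media Ltd (R2): 100% × 21% × 54% = 11.34% of Highfield Energy Co.
Chain via Stonebridge Group plc → Ashford Ventures LLC (R2): 79% × 35% × 21% = 5.8065% of Highfield Energy Co.
Direct interest in Highfield Energy Co: 16%.
Aggregating (R1): 11.34% + 5.8065% + 16% = 33.1465%.

33.1465%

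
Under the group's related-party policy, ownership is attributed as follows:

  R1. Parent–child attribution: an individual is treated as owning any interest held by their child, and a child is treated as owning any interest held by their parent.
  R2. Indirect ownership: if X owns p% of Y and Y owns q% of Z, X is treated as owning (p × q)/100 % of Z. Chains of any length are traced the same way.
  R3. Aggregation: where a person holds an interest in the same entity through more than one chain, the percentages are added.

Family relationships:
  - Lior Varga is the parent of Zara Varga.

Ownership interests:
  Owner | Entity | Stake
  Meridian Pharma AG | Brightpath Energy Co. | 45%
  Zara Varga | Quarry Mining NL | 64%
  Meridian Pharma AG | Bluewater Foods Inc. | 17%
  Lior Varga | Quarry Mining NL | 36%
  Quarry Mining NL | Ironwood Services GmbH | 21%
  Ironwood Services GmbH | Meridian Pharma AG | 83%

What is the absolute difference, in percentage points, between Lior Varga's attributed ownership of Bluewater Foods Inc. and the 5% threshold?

By parent–child attribution (R1), Lior Varga is treated as also owning Zara Varga's interest in Quarry Mining NL, giving 36% + 64% = 100%.
Chain via Quarry Mining NL → Ironwood Services GmbH → Meridian Pharma AG (R2): 100% × 21% × 83% × 17% = 2.9631% of Bluewater Foods Inc.
2.9631% falls short of the 5% threshold by 2.0369 percentage points.

2.0369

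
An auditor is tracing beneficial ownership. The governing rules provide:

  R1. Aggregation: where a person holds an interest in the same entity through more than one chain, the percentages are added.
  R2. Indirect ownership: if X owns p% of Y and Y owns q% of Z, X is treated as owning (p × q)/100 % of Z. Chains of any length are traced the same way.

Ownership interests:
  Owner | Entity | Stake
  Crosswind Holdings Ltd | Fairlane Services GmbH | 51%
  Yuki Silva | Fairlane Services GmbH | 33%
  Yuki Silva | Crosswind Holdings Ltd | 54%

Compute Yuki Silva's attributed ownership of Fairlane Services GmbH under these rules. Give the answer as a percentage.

60.54%

Chain via Crosswind Holdings Ltd (R2): 54% × 51% = 27.54% of Fairlane Services GmbH.
Direct interest in Fairlane Services GmbH: 33%.
Aggregating (R1): 27.54% + 33% = 60.54%.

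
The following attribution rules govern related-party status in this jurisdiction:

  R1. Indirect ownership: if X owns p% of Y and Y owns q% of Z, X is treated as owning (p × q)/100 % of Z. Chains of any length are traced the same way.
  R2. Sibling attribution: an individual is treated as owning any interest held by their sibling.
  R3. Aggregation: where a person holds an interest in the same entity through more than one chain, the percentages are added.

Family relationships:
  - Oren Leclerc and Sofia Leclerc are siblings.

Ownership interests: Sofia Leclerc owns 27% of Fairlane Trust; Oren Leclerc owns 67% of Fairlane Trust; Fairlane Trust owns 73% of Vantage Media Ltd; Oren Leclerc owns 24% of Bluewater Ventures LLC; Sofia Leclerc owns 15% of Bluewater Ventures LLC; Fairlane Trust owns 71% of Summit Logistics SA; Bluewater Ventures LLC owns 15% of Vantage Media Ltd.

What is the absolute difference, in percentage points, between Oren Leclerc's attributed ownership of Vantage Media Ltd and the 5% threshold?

By sibling attribution (R2), Oren Leclerc is treated as also owning Sofia Leclerc's interest in Fairlane Trust, giving 67% + 27% = 94%.
By sibling attribution (R2), Oren Leclerc is treated as also owning Sofia Leclerc's interest in Bluewater Ventures LLC, giving 24% + 15% = 39%.
Chain via Fairlane Trust (R1): 94% × 73% = 68.62% of Vantage Media Ltd.
Chain via Bluewater Ventures LLC (R1): 39% × 15% = 5.85% of Vantage Media Ltd.
Aggregating (R3): 68.62% + 5.85% = 74.47%.
74.47% exceeds the 5% threshold by 69.47 percentage points.

69.47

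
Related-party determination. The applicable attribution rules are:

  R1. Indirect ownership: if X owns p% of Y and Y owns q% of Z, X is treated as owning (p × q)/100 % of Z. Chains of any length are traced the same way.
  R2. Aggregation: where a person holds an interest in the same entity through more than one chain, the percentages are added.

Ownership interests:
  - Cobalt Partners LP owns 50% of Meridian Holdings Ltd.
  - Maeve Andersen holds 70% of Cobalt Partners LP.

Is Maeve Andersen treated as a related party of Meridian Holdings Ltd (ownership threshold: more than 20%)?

Chain via Cobalt Partners LP (R1): 70% × 50% = 35% of Meridian Holdings Ltd.
35% exceeds the 20% threshold, so Maeve is a related party to Meridian Holdings Ltd.

Yes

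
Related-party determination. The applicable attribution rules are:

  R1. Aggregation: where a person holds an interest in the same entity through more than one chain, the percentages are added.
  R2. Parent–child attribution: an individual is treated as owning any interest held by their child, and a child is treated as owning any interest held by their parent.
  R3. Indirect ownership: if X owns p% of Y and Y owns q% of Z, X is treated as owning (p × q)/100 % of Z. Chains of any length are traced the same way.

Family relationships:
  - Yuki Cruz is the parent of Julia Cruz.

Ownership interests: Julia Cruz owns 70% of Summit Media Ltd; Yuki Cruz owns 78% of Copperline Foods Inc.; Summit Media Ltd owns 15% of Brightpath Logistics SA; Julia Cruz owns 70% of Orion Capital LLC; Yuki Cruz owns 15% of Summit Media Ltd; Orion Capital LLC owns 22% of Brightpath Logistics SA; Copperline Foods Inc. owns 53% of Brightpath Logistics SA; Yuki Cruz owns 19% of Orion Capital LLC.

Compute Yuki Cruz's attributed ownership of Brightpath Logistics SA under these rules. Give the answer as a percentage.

73.67%

By parent–child attribution (R2), Yuki Cruz is treated as also owning Julia Cruz's interest in Summit Media Ltd, giving 15% + 70% = 85%.
By parent–child attribution (R2), Yuki Cruz is treated as also owning Julia Cruz's interest in Orion Capital LLC, giving 19% + 70% = 89%.
Chain via Summit Media Ltd (R3): 85% × 15% = 12.75% of Brightpath Logistics SA.
Chain via Orion Capital LLC (R3): 89% × 22% = 19.58% of Brightpath Logistics SA.
Chain via Copperline Foods Inc. (R3): 78% × 53% = 41.34% of Brightpath Logistics SA.
Aggregating (R1): 12.75% + 19.58% + 41.34% = 73.67%.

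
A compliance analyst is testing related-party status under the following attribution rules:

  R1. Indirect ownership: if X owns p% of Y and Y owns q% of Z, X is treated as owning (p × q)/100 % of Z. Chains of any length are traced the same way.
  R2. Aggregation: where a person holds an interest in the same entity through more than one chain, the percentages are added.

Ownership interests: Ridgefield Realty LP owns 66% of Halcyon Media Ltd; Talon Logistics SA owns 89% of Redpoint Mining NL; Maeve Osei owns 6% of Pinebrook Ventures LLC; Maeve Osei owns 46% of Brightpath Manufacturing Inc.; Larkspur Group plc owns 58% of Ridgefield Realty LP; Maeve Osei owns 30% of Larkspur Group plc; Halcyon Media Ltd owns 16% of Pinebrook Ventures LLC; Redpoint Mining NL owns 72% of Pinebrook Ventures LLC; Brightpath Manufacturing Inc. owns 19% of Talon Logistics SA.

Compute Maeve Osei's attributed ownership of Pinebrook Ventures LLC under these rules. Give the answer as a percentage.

Chain via Larkspur Group plc → Ridgefield Realty LP → Halcyon Media Ltd (R1): 30% × 58% × 66% × 16% = 1.83744% of Pinebrook Ventures LLC.
Chain via Brightpath Manufacturing Inc. → Talon Logistics SA → Redpoint Mining NL (R1): 46% × 19% × 89% × 72% = 5.600592% of Pinebrook Ventures LLC.
Direct interest in Pinebrook Ventures LLC: 6%.
Aggregating (R2): 1.83744% + 5.600592% + 6% = 13.438032%.

13.438032%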